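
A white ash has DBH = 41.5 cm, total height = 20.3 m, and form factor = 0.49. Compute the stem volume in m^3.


Formula: V = pi * (DBH/200)^2 * H * ff
Radius = DBH/200 = 41.5/200 = 0.2075 m
Radius^2 = 0.2075^2 = 0.04305625 m^2
V = pi * 0.04305625 * 20.3 * 0.49
V = 1.345 m^3

1.345


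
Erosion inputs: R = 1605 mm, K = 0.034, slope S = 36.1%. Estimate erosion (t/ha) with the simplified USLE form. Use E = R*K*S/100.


Formula: E = R * K * S / 100  (simplified USLE)
R * K = 1605 * 0.034 = 54.57
E = 54.57 * 36.1 / 100 = 19.7 t/ha

19.7


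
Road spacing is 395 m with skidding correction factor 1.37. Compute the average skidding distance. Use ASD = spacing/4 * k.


Formula: ASD = (spacing / 4) * correction
Uncorrected distance = spacing / 4 = 395 / 4 = 98.75 m
ASD = 98.75 * 1.37 = 135 m

135


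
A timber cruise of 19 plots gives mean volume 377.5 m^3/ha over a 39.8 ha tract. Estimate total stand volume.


Formula: Total Volume = Mean Volume per ha * Total Area
Total Volume = 377.5 m^3/ha * 39.8 ha
Total Volume = 15025 m^3

15025


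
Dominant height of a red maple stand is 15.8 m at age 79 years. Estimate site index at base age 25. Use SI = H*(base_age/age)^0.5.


Formula: SI = H_dom * (base_age / age)^0.5
Age ratio = 25 / 79 = 0.31646
sqrt(age_ratio) = 0.56254
SI = 15.8 * 0.56254 = 8.9 m

8.9


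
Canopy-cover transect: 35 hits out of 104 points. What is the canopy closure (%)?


Formula: Canopy closure = covered points / total points * 100
Closure = 35 / 104 * 100
Closure = 0.3365 * 100 = 33.7%

33.7


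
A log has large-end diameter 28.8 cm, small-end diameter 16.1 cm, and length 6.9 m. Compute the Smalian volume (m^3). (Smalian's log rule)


Smalian: V = (A1 + A2)/2 * L,  A = pi*(D/200)^2
A1 = pi*(28.8/200)^2 = 0.065144 m^2
A2 = pi*(16.1/200)^2 = 0.020358 m^2
V = (0.065144+0.020358)/2*6.9 = 0.295 m^3

0.295


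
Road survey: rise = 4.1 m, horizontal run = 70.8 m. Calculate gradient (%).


Formula: Gradient = rise / run * 100
Gradient = 4.1 / 70.8 * 100 = 5.8%

5.8


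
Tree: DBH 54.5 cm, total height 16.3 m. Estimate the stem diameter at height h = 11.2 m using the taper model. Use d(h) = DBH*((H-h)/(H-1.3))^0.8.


Taper: d(h) = DBH * ((H - h) / (H - 1.3))^0.8
Numerator = H - h = 16.3 - 11.2 = 5.1 m
Denominator = H - 1.3 = 16.3 - 1.3 = 15.0 m
Ratio = 5.1 / 15.0 = 0.34
d = 54.5 * 0.34^0.8 = 23.0 cm

23.0


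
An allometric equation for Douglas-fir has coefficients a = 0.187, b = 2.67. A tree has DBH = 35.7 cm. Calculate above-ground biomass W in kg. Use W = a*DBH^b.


Formula: W = a * DBH^b  (allometric power law)
DBH^b = 35.7^2.67 = 13983.7656
W = 0.187 * 13983.7656 = 2615.0 kg

2615.0


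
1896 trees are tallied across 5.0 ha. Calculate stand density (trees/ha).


Formula: Stand Density = N_trees / Area_ha
Density = 1896 trees / 5.0 ha
Density = 379 trees/ha

379


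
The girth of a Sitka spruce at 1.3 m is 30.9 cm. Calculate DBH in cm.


Formula: DBH = C / pi
DBH = 30.9 / pi
pi = 3.14159...
DBH = 9.8 cm

9.8


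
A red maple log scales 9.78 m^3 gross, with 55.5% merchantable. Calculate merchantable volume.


Formula: MV = V_total * (merchantable_pct / 100)
Merchantable fraction = 55.5% / 100 = 0.555
MV = 9.78 m^3 * 0.555 = 5.428 m^3

5.428


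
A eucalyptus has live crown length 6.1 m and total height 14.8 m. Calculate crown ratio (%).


Formula: Crown Ratio = (Crown Length / Total Height) * 100
CR = (6.1 m / 14.8 m) * 100
CR = 0.4122 * 100 = 41.2%

41.2


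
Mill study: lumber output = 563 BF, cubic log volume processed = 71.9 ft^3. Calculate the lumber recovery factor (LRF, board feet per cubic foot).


Formula: LRF = Lumber Output (BF) / Log Input (ft^3)
LRF = 563 BF / 71.9 ft^3
LRF = 7.83 BF/ft^3

7.83


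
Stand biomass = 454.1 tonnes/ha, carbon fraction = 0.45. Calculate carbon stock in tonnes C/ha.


Formula: Carbon Stock = Biomass * Carbon Fraction
C = 454.1 t/ha * 0.45
C = 204.3 t C/ha

204.3


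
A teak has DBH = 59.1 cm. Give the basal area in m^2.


Formula: BA = pi * (DBH/2)^2 / 10000  (cm^2 to m^2)
Radius = DBH/2 = 59.1/2 = 29.55 cm
BA = pi * 29.55^2 / 10000
   = 2743.2466 cm^2 / 10000
   = 0.2743 m^2

0.2743


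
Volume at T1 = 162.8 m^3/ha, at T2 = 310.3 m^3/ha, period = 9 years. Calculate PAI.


Formula: PAI = (V_T2 - V_T1) / (T2 - T1)
Volume increment = 310.3 - 162.8 = 147.5 m^3/ha
PAI = 147.5 / 9 = 16.39 m^3/ha/year

16.39


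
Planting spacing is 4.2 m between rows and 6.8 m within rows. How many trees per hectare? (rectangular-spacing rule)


Formula: TPH = 10000 m^2/ha / (spacing_x * spacing_y)
Area per tree = 4.2 m * 6.8 m = 28.56 m^2
TPH = 10000 / 28.56 = 350 trees/ha

350


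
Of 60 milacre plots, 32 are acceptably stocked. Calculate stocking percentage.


Formula: Stocking % = stocked plots / total plots * 100
Stocking = 32 / 60 * 100
Stocking = 0.5333 * 100 = 53.3%

53.3


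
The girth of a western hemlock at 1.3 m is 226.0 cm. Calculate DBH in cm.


Formula: DBH = C / pi
DBH = 226.0 / pi
pi = 3.14159...
DBH = 71.9 cm

71.9


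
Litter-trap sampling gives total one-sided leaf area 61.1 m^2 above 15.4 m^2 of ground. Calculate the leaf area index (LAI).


Formula: LAI = total leaf area / ground area  (dimensionless)
LAI = 61.1 m^2 / 15.4 m^2
LAI = 3.97

3.97


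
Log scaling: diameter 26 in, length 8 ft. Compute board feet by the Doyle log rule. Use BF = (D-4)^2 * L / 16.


Doyle: BF = (D - 4)^2 * L / 16
Adjusted diameter = 26 - 4 = 22 in
(D-4)^2 = 22^2 = 484
BF = 484 * 8 / 16 = 242 BF

242


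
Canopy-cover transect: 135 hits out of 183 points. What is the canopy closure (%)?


Formula: Canopy closure = covered points / total points * 100
Closure = 135 / 183 * 100
Closure = 0.7377 * 100 = 73.8%

73.8


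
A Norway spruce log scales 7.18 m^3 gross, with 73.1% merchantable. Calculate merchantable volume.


Formula: MV = V_total * (merchantable_pct / 100)
Merchantable fraction = 73.1% / 100 = 0.731
MV = 7.18 m^3 * 0.731 = 5.249 m^3

5.249


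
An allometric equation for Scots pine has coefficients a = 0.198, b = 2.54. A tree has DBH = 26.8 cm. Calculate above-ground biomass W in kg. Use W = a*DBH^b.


Formula: W = a * DBH^b  (allometric power law)
DBH^b = 26.8^2.54 = 4240.9424
W = 0.198 * 4240.9424 = 839.7 kg

839.7


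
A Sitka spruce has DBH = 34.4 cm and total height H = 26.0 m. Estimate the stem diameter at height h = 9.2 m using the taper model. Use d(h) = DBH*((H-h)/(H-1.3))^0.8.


Taper: d(h) = DBH * ((H - h) / (H - 1.3))^0.8
Numerator = H - h = 26.0 - 9.2 = 16.8 m
Denominator = H - 1.3 = 26.0 - 1.3 = 24.7 m
Ratio = 16.8 / 24.7 = 0.68016
d = 34.4 * 0.68016^0.8 = 25.3 cm

25.3


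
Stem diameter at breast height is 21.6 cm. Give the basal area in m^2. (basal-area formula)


Formula: BA = pi * (DBH/2)^2 / 10000  (cm^2 to m^2)
Radius = DBH/2 = 21.6/2 = 10.8 cm
BA = pi * 10.8^2 / 10000
   = 366.4354 cm^2 / 10000
   = 0.0366 m^2

0.0366


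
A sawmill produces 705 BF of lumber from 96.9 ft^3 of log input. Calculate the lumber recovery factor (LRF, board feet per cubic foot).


Formula: LRF = Lumber Output (BF) / Log Input (ft^3)
LRF = 705 BF / 96.9 ft^3
LRF = 7.28 BF/ft^3

7.28


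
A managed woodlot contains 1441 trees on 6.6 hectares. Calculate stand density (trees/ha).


Formula: Stand Density = N_trees / Area_ha
Density = 1441 trees / 6.6 ha
Density = 218 trees/ha

218


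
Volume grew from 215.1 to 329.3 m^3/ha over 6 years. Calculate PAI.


Formula: PAI = (V_T2 - V_T1) / (T2 - T1)
Volume increment = 329.3 - 215.1 = 114.2 m^3/ha
PAI = 114.2 / 6 = 19.03 m^3/ha/year

19.03


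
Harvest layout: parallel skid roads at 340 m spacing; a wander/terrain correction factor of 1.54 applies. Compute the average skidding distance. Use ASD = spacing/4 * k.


Formula: ASD = (spacing / 4) * correction
Uncorrected distance = spacing / 4 = 340 / 4 = 85 m
ASD = 85 * 1.54 = 131 m

131


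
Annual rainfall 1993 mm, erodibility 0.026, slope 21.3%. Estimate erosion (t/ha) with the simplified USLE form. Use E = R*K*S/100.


Formula: E = R * K * S / 100  (simplified USLE)
R * K = 1993 * 0.026 = 51.818
E = 51.818 * 21.3 / 100 = 11.04 t/ha

11.04


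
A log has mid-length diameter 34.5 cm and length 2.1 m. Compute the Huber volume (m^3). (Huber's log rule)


Huber: V = Am * L,  Am = pi*(Dm/200)^2
Am = pi*(34.5/200)^2 = 0.093482 m^2
V = 0.093482*2.1 = 0.1963 m^3

0.1963


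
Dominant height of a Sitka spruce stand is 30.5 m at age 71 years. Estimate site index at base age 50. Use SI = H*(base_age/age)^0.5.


Formula: SI = H_dom * (base_age / age)^0.5
Age ratio = 50 / 71 = 0.70423
sqrt(age_ratio) = 0.83918
SI = 30.5 * 0.83918 = 25.6 m

25.6


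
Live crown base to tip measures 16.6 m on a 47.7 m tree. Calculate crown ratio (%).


Formula: Crown Ratio = (Crown Length / Total Height) * 100
CR = (16.6 m / 47.7 m) * 100
CR = 0.348 * 100 = 34.8%

34.8


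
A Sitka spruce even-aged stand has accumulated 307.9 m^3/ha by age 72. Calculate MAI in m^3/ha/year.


Formula: MAI = Total Volume / Stand Age
MAI = 307.9 m^3/ha / 72 years
MAI = 4.28 m^3/ha/year

4.28


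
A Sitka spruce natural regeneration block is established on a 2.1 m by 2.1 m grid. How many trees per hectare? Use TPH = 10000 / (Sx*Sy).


Formula: TPH = 10000 m^2/ha / (spacing_x * spacing_y)
Area per tree = 2.1 m * 2.1 m = 4.41 m^2
TPH = 10000 / 4.41 = 2268 trees/ha

2268


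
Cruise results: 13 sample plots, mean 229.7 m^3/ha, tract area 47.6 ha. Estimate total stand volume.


Formula: Total Volume = Mean Volume per ha * Total Area
Total Volume = 229.7 m^3/ha * 47.6 ha
Total Volume = 10934 m^3

10934


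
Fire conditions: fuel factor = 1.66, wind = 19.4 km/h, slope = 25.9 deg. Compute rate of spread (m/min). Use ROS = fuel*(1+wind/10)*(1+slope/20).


Formula: ROS = fuel * (1 + wind/10) * (1 + slope/20)
Wind factor = 1 + 19.4/10 = 2.94
Slope factor = 1 + 25.9/20 = 2.295
ROS = 1.66 * 2.94 * 2.295 = 11.2 m/min

11.2


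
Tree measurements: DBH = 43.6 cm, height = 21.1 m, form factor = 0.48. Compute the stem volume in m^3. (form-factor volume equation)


Formula: V = pi * (DBH/200)^2 * H * ff
Radius = DBH/200 = 43.6/200 = 0.218 m
Radius^2 = 0.218^2 = 0.047524 m^2
V = pi * 0.047524 * 21.1 * 0.48
V = 1.512 m^3

1.512


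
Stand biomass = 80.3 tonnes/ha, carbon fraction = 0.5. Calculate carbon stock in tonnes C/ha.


Formula: Carbon Stock = Biomass * Carbon Fraction
C = 80.3 t/ha * 0.5
C = 40.2 t C/ha

40.2


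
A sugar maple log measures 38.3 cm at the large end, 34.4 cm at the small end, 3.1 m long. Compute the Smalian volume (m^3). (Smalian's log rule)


Smalian: V = (A1 + A2)/2 * L,  A = pi*(D/200)^2
A1 = pi*(38.3/200)^2 = 0.115209 m^2
A2 = pi*(34.4/200)^2 = 0.092941 m^2
V = (0.115209+0.092941)/2*3.1 = 0.3226 m^3

0.3226


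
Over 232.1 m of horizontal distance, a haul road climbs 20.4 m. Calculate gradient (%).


Formula: Gradient = rise / run * 100
Gradient = 20.4 / 232.1 * 100 = 8.8%

8.8


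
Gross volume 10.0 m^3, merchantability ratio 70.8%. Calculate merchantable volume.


Formula: MV = V_total * (merchantable_pct / 100)
Merchantable fraction = 70.8% / 100 = 0.708
MV = 10.0 m^3 * 0.708 = 7.08 m^3

7.08


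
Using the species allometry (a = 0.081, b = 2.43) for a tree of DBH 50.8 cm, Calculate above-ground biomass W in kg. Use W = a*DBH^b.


Formula: W = a * DBH^b  (allometric power law)
DBH^b = 50.8^2.43 = 13971.6861
W = 0.081 * 13971.6861 = 1131.7 kg

1131.7


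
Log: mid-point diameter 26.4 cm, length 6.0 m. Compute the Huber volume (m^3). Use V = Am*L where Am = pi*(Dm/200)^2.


Huber: V = Am * L,  Am = pi*(Dm/200)^2
Am = pi*(26.4/200)^2 = 0.054739 m^2
V = 0.054739*6.0 = 0.3284 m^3

0.3284


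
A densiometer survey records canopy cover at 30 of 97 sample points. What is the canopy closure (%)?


Formula: Canopy closure = covered points / total points * 100
Closure = 30 / 97 * 100
Closure = 0.3093 * 100 = 30.9%

30.9


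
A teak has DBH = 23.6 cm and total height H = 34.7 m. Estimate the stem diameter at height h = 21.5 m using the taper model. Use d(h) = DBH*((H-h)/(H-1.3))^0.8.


Taper: d(h) = DBH * ((H - h) / (H - 1.3))^0.8
Numerator = H - h = 34.7 - 21.5 = 13.2 m
Denominator = H - 1.3 = 34.7 - 1.3 = 33.4 m
Ratio = 13.2 / 33.4 = 0.39521
d = 23.6 * 0.39521^0.8 = 11.2 cm

11.2


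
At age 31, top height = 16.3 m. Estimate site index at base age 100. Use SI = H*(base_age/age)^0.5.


Formula: SI = H_dom * (base_age / age)^0.5
Age ratio = 100 / 31 = 3.22581
sqrt(age_ratio) = 1.79605
SI = 16.3 * 1.79605 = 29.3 m

29.3


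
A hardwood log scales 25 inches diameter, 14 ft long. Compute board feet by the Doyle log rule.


Doyle: BF = (D - 4)^2 * L / 16
Adjusted diameter = 25 - 4 = 21 in
(D-4)^2 = 21^2 = 441
BF = 441 * 14 / 16 = 386 BF

386


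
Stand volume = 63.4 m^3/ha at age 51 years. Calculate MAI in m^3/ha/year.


Formula: MAI = Total Volume / Stand Age
MAI = 63.4 m^3/ha / 51 years
MAI = 1.24 m^3/ha/year

1.24


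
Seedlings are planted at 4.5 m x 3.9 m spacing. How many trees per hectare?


Formula: TPH = 10000 m^2/ha / (spacing_x * spacing_y)
Area per tree = 4.5 m * 3.9 m = 17.55 m^2
TPH = 10000 / 17.55 = 570 trees/ha

570


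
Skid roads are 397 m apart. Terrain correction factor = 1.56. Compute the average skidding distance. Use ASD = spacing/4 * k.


Formula: ASD = (spacing / 4) * correction
Uncorrected distance = spacing / 4 = 397 / 4 = 99.25 m
ASD = 99.25 * 1.56 = 155 m

155


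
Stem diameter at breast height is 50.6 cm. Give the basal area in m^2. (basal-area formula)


Formula: BA = pi * (DBH/2)^2 / 10000  (cm^2 to m^2)
Radius = DBH/2 = 50.6/2 = 25.3 cm
BA = pi * 25.3^2 / 10000
   = 2010.902 cm^2 / 10000
   = 0.2011 m^2

0.2011


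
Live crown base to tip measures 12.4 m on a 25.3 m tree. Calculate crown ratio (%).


Formula: Crown Ratio = (Crown Length / Total Height) * 100
CR = (12.4 m / 25.3 m) * 100
CR = 0.4901 * 100 = 49.0%

49.0


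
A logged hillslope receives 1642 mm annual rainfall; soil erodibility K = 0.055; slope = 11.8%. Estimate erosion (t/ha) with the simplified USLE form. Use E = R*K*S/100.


Formula: E = R * K * S / 100  (simplified USLE)
R * K = 1642 * 0.055 = 90.31
E = 90.31 * 11.8 / 100 = 10.66 t/ha

10.66


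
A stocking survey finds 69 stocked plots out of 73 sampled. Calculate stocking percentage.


Formula: Stocking % = stocked plots / total plots * 100
Stocking = 69 / 73 * 100
Stocking = 0.9452 * 100 = 94.5%

94.5


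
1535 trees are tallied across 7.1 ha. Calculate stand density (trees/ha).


Formula: Stand Density = N_trees / Area_ha
Density = 1535 trees / 7.1 ha
Density = 216 trees/ha

216


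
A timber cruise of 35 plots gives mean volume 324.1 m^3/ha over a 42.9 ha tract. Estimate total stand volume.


Formula: Total Volume = Mean Volume per ha * Total Area
Total Volume = 324.1 m^3/ha * 42.9 ha
Total Volume = 13904 m^3

13904


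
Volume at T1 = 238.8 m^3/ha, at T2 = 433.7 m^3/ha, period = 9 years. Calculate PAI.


Formula: PAI = (V_T2 - V_T1) / (T2 - T1)
Volume increment = 433.7 - 238.8 = 194.9 m^3/ha
PAI = 194.9 / 9 = 21.66 m^3/ha/year

21.66


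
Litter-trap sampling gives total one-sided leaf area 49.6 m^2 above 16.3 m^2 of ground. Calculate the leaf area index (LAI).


Formula: LAI = total leaf area / ground area  (dimensionless)
LAI = 49.6 m^2 / 16.3 m^2
LAI = 3.04

3.04


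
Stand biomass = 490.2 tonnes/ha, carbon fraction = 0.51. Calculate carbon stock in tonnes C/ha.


Formula: Carbon Stock = Biomass * Carbon Fraction
C = 490.2 t/ha * 0.51
C = 250.0 t C/ha

250.0


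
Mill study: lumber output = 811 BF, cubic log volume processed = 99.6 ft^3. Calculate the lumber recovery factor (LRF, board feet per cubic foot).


Formula: LRF = Lumber Output (BF) / Log Input (ft^3)
LRF = 811 BF / 99.6 ft^3
LRF = 8.14 BF/ft^3

8.14


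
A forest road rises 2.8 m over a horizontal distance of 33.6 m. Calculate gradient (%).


Formula: Gradient = rise / run * 100
Gradient = 2.8 / 33.6 * 100 = 8.3%

8.3


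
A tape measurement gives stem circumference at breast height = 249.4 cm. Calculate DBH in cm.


Formula: DBH = C / pi
DBH = 249.4 / pi
pi = 3.14159...
DBH = 79.4 cm

79.4


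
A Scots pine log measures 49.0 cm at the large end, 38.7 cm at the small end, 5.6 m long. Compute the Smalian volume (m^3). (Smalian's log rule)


Smalian: V = (A1 + A2)/2 * L,  A = pi*(D/200)^2
A1 = pi*(49.0/200)^2 = 0.188574 m^2
A2 = pi*(38.7/200)^2 = 0.117628 m^2
V = (0.188574+0.117628)/2*5.6 = 0.8574 m^3

0.8574


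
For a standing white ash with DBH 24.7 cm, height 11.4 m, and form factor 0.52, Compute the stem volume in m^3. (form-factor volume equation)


Formula: V = pi * (DBH/200)^2 * H * ff
Radius = DBH/200 = 24.7/200 = 0.1235 m
Radius^2 = 0.1235^2 = 0.01525225 m^2
V = pi * 0.01525225 * 11.4 * 0.52
V = 0.284 m^3

0.284


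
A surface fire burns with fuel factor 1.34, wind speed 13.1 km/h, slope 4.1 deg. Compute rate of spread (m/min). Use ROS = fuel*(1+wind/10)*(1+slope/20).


Formula: ROS = fuel * (1 + wind/10) * (1 + slope/20)
Wind factor = 1 + 13.1/10 = 2.31
Slope factor = 1 + 4.1/20 = 1.205
ROS = 1.34 * 2.31 * 1.205 = 3.73 m/min

3.73


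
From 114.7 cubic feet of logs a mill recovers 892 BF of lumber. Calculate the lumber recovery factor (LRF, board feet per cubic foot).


Formula: LRF = Lumber Output (BF) / Log Input (ft^3)
LRF = 892 BF / 114.7 ft^3
LRF = 7.78 BF/ft^3

7.78


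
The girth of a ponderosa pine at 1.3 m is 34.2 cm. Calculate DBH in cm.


Formula: DBH = C / pi
DBH = 34.2 / pi
pi = 3.14159...
DBH = 10.9 cm

10.9


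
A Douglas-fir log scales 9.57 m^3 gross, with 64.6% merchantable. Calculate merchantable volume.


Formula: MV = V_total * (merchantable_pct / 100)
Merchantable fraction = 64.6% / 100 = 0.646
MV = 9.57 m^3 * 0.646 = 6.182 m^3

6.182


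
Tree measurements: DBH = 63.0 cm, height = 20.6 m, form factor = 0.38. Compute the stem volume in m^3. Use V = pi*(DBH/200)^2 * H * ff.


Formula: V = pi * (DBH/200)^2 * H * ff
Radius = DBH/200 = 63.0/200 = 0.315 m
Radius^2 = 0.315^2 = 0.099225 m^2
V = pi * 0.099225 * 20.6 * 0.38
V = 2.44 m^3

2.44


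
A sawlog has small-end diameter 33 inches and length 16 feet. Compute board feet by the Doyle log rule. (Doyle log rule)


Doyle: BF = (D - 4)^2 * L / 16
Adjusted diameter = 33 - 4 = 29 in
(D-4)^2 = 29^2 = 841
BF = 841 * 16 / 16 = 841 BF

841


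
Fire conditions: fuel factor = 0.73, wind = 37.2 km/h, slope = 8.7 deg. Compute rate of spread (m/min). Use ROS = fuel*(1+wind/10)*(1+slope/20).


Formula: ROS = fuel * (1 + wind/10) * (1 + slope/20)
Wind factor = 1 + 37.2/10 = 4.72
Slope factor = 1 + 8.7/20 = 1.435
ROS = 0.73 * 4.72 * 1.435 = 4.94 m/min

4.94


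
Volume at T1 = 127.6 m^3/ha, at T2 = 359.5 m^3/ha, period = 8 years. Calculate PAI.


Formula: PAI = (V_T2 - V_T1) / (T2 - T1)
Volume increment = 359.5 - 127.6 = 231.9 m^3/ha
PAI = 231.9 / 8 = 28.99 m^3/ha/year

28.99


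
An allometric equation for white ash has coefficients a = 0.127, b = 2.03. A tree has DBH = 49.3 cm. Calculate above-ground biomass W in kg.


Formula: W = a * DBH^b  (allometric power law)
DBH^b = 49.3^2.03 = 2731.9909
W = 0.127 * 2731.9909 = 347.0 kg

347.0


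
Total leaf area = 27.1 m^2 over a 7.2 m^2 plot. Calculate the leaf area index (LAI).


Formula: LAI = total leaf area / ground area  (dimensionless)
LAI = 27.1 m^2 / 7.2 m^2
LAI = 3.76

3.76


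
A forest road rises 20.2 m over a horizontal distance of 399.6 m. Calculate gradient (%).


Formula: Gradient = rise / run * 100
Gradient = 20.2 / 399.6 * 100 = 5.1%

5.1


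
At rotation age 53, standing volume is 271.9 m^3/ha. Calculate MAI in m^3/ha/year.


Formula: MAI = Total Volume / Stand Age
MAI = 271.9 m^3/ha / 53 years
MAI = 5.13 m^3/ha/year

5.13


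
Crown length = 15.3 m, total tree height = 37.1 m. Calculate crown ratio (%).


Formula: Crown Ratio = (Crown Length / Total Height) * 100
CR = (15.3 m / 37.1 m) * 100
CR = 0.4124 * 100 = 41.2%

41.2


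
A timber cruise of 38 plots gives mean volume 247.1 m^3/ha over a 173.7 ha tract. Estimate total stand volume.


Formula: Total Volume = Mean Volume per ha * Total Area
Total Volume = 247.1 m^3/ha * 173.7 ha
Total Volume = 42921 m^3

42921


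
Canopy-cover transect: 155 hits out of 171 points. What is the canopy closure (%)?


Formula: Canopy closure = covered points / total points * 100
Closure = 155 / 171 * 100
Closure = 0.9064 * 100 = 90.6%

90.6


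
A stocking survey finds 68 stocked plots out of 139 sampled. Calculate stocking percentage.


Formula: Stocking % = stocked plots / total plots * 100
Stocking = 68 / 139 * 100
Stocking = 0.4892 * 100 = 48.9%

48.9


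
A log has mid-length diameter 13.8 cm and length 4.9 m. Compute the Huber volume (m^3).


Huber: V = Am * L,  Am = pi*(Dm/200)^2
Am = pi*(13.8/200)^2 = 0.014957 m^2
V = 0.014957*4.9 = 0.0733 m^3

0.0733


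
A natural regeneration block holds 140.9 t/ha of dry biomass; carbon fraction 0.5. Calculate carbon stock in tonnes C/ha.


Formula: Carbon Stock = Biomass * Carbon Fraction
C = 140.9 t/ha * 0.5
C = 70.5 t C/ha

70.5


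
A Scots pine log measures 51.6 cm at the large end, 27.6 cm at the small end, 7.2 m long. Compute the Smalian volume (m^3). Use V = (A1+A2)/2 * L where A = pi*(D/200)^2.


Smalian: V = (A1 + A2)/2 * L,  A = pi*(D/200)^2
A1 = pi*(51.6/200)^2 = 0.209117 m^2
A2 = pi*(27.6/200)^2 = 0.059828 m^2
V = (0.209117+0.059828)/2*7.2 = 0.9682 m^3

0.9682


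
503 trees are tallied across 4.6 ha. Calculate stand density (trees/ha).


Formula: Stand Density = N_trees / Area_ha
Density = 503 trees / 4.6 ha
Density = 109 trees/ha

109


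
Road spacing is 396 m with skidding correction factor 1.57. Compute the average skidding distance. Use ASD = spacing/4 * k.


Formula: ASD = (spacing / 4) * correction
Uncorrected distance = spacing / 4 = 396 / 4 = 99 m
ASD = 99 * 1.57 = 155 m

155


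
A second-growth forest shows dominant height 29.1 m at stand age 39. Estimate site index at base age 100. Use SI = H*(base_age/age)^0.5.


Formula: SI = H_dom * (base_age / age)^0.5
Age ratio = 100 / 39 = 2.5641
sqrt(age_ratio) = 1.60128
SI = 29.1 * 1.60128 = 46.6 m

46.6


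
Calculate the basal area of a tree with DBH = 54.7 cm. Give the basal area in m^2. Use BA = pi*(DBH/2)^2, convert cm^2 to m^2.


Formula: BA = pi * (DBH/2)^2 / 10000  (cm^2 to m^2)
Radius = DBH/2 = 54.7/2 = 27.35 cm
BA = pi * 27.35^2 / 10000
   = 2349.982 cm^2 / 10000
   = 0.235 m^2

0.235


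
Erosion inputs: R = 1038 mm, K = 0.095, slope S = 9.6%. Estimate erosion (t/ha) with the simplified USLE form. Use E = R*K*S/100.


Formula: E = R * K * S / 100  (simplified USLE)
R * K = 1038 * 0.095 = 98.61
E = 98.61 * 9.6 / 100 = 9.47 t/ha

9.47


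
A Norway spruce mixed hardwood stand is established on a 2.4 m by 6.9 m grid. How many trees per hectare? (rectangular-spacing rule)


Formula: TPH = 10000 m^2/ha / (spacing_x * spacing_y)
Area per tree = 2.4 m * 6.9 m = 16.56 m^2
TPH = 10000 / 16.56 = 604 trees/ha

604


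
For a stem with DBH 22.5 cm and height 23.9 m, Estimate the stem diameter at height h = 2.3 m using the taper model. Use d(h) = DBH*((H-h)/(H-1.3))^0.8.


Taper: d(h) = DBH * ((H - h) / (H - 1.3))^0.8
Numerator = H - h = 23.9 - 2.3 = 21.6 m
Denominator = H - 1.3 = 23.9 - 1.3 = 22.6 m
Ratio = 21.6 / 22.6 = 0.95575
d = 22.5 * 0.95575^0.8 = 21.7 cm

21.7


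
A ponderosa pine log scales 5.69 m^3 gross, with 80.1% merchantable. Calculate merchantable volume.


Formula: MV = V_total * (merchantable_pct / 100)
Merchantable fraction = 80.1% / 100 = 0.801
MV = 5.69 m^3 * 0.801 = 4.558 m^3

4.558


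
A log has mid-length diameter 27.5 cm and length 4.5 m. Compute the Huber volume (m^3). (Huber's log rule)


Huber: V = Am * L,  Am = pi*(Dm/200)^2
Am = pi*(27.5/200)^2 = 0.059396 m^2
V = 0.059396*4.5 = 0.2673 m^3

0.2673


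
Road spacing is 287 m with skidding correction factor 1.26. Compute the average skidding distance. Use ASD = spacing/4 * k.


Formula: ASD = (spacing / 4) * correction
Uncorrected distance = spacing / 4 = 287 / 4 = 71.75 m
ASD = 71.75 * 1.26 = 90 m

90


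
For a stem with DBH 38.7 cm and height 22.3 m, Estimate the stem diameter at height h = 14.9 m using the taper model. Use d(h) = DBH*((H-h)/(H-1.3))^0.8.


Taper: d(h) = DBH * ((H - h) / (H - 1.3))^0.8
Numerator = H - h = 22.3 - 14.9 = 7.4 m
Denominator = H - 1.3 = 22.3 - 1.3 = 21.0 m
Ratio = 7.4 / 21.0 = 0.35238
d = 38.7 * 0.35238^0.8 = 16.8 cm

16.8


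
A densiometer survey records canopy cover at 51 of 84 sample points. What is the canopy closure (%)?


Formula: Canopy closure = covered points / total points * 100
Closure = 51 / 84 * 100
Closure = 0.6071 * 100 = 60.7%

60.7


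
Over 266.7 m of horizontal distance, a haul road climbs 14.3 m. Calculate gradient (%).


Formula: Gradient = rise / run * 100
Gradient = 14.3 / 266.7 * 100 = 5.4%

5.4


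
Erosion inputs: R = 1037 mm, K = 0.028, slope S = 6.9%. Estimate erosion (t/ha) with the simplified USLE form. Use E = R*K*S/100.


Formula: E = R * K * S / 100  (simplified USLE)
R * K = 1037 * 0.028 = 29.036
E = 29.036 * 6.9 / 100 = 2.0 t/ha

2.0


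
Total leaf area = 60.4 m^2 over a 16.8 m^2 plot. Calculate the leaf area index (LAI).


Formula: LAI = total leaf area / ground area  (dimensionless)
LAI = 60.4 m^2 / 16.8 m^2
LAI = 3.6

3.6


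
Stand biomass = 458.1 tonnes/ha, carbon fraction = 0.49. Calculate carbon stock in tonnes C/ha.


Formula: Carbon Stock = Biomass * Carbon Fraction
C = 458.1 t/ha * 0.49
C = 224.5 t C/ha

224.5


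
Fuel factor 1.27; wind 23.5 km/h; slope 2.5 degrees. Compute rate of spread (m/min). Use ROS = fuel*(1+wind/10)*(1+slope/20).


Formula: ROS = fuel * (1 + wind/10) * (1 + slope/20)
Wind factor = 1 + 23.5/10 = 3.35
Slope factor = 1 + 2.5/20 = 1.125
ROS = 1.27 * 3.35 * 1.125 = 4.79 m/min

4.79


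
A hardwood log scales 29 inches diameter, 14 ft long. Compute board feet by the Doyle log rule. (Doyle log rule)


Doyle: BF = (D - 4)^2 * L / 16
Adjusted diameter = 29 - 4 = 25 in
(D-4)^2 = 25^2 = 625
BF = 625 * 14 / 16 = 547 BF

547


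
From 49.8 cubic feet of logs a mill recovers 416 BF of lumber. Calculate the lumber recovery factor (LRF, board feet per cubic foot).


Formula: LRF = Lumber Output (BF) / Log Input (ft^3)
LRF = 416 BF / 49.8 ft^3
LRF = 8.35 BF/ft^3

8.35


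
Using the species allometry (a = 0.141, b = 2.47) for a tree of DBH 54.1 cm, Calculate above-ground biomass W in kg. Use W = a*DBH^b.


Formula: W = a * DBH^b  (allometric power law)
DBH^b = 54.1^2.47 = 19098.4114
W = 0.141 * 19098.4114 = 2692.9 kg

2692.9


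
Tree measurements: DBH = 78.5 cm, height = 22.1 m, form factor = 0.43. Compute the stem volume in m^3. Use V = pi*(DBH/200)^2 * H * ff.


Formula: V = pi * (DBH/200)^2 * H * ff
Radius = DBH/200 = 78.5/200 = 0.3925 m
Radius^2 = 0.3925^2 = 0.15405625 m^2
V = pi * 0.15405625 * 22.1 * 0.43
V = 4.599 m^3

4.599


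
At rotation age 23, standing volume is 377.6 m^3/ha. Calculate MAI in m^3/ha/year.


Formula: MAI = Total Volume / Stand Age
MAI = 377.6 m^3/ha / 23 years
MAI = 16.42 m^3/ha/year

16.42


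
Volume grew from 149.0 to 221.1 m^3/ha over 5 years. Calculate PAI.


Formula: PAI = (V_T2 - V_T1) / (T2 - T1)
Volume increment = 221.1 - 149.0 = 72.1 m^3/ha
PAI = 72.1 / 5 = 14.42 m^3/ha/year

14.42


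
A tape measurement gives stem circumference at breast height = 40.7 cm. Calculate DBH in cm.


Formula: DBH = C / pi
DBH = 40.7 / pi
pi = 3.14159...
DBH = 13.0 cm

13.0


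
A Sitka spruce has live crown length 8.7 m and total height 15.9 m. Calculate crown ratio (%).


Formula: Crown Ratio = (Crown Length / Total Height) * 100
CR = (8.7 m / 15.9 m) * 100
CR = 0.5472 * 100 = 54.7%

54.7


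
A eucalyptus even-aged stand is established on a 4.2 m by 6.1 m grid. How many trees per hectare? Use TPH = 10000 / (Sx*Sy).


Formula: TPH = 10000 m^2/ha / (spacing_x * spacing_y)
Area per tree = 4.2 m * 6.1 m = 25.62 m^2
TPH = 10000 / 25.62 = 390 trees/ha

390


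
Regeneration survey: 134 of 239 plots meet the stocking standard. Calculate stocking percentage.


Formula: Stocking % = stocked plots / total plots * 100
Stocking = 134 / 239 * 100
Stocking = 0.5607 * 100 = 56.1%

56.1


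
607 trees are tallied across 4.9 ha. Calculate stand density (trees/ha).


Formula: Stand Density = N_trees / Area_ha
Density = 607 trees / 4.9 ha
Density = 124 trees/ha

124


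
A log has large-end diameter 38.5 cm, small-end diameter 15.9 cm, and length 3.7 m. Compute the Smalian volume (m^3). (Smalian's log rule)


Smalian: V = (A1 + A2)/2 * L,  A = pi*(D/200)^2
A1 = pi*(38.5/200)^2 = 0.116416 m^2
A2 = pi*(15.9/200)^2 = 0.019856 m^2
V = (0.116416+0.019856)/2*3.7 = 0.2521 m^3

0.2521


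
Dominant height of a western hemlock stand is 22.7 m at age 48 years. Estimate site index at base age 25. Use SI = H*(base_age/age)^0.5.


Formula: SI = H_dom * (base_age / age)^0.5
Age ratio = 25 / 48 = 0.52083
sqrt(age_ratio) = 0.72169
SI = 22.7 * 0.72169 = 16.4 m

16.4


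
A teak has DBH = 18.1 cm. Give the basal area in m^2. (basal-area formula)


Formula: BA = pi * (DBH/2)^2 / 10000  (cm^2 to m^2)
Radius = DBH/2 = 18.1/2 = 9.05 cm
BA = pi * 9.05^2 / 10000
   = 257.3043 cm^2 / 10000
   = 0.0257 m^2

0.0257


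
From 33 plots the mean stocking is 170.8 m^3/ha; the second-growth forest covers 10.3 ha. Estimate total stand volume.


Formula: Total Volume = Mean Volume per ha * Total Area
Total Volume = 170.8 m^3/ha * 10.3 ha
Total Volume = 1759 m^3

1759


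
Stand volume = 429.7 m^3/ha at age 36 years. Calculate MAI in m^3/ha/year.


Formula: MAI = Total Volume / Stand Age
MAI = 429.7 m^3/ha / 36 years
MAI = 11.94 m^3/ha/year

11.94


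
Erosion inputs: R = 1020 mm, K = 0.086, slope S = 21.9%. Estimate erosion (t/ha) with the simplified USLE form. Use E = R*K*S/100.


Formula: E = R * K * S / 100  (simplified USLE)
R * K = 1020 * 0.086 = 87.72
E = 87.72 * 21.9 / 100 = 19.21 t/ha

19.21


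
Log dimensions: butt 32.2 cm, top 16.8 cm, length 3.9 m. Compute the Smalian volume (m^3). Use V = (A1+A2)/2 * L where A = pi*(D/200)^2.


Smalian: V = (A1 + A2)/2 * L,  A = pi*(D/200)^2
A1 = pi*(32.2/200)^2 = 0.081433 m^2
A2 = pi*(16.8/200)^2 = 0.022167 m^2
V = (0.081433+0.022167)/2*3.9 = 0.202 m^3

0.202


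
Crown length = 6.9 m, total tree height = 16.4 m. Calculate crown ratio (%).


Formula: Crown Ratio = (Crown Length / Total Height) * 100
CR = (6.9 m / 16.4 m) * 100
CR = 0.4207 * 100 = 42.1%

42.1


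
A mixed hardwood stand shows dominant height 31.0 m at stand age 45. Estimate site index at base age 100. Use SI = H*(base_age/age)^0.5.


Formula: SI = H_dom * (base_age / age)^0.5
Age ratio = 100 / 45 = 2.22222
sqrt(age_ratio) = 1.49071
SI = 31.0 * 1.49071 = 46.2 m

46.2


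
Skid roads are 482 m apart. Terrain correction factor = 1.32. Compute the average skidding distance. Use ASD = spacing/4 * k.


Formula: ASD = (spacing / 4) * correction
Uncorrected distance = spacing / 4 = 482 / 4 = 120.5 m
ASD = 120.5 * 1.32 = 159 m

159


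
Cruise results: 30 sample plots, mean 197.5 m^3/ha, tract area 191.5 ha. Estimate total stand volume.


Formula: Total Volume = Mean Volume per ha * Total Area
Total Volume = 197.5 m^3/ha * 191.5 ha
Total Volume = 37821 m^3

37821


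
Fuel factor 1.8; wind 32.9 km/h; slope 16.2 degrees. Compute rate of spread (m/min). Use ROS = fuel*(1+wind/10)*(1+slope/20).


Formula: ROS = fuel * (1 + wind/10) * (1 + slope/20)
Wind factor = 1 + 32.9/10 = 4.29
Slope factor = 1 + 16.2/20 = 1.81
ROS = 1.8 * 4.29 * 1.81 = 13.98 m/min

13.98


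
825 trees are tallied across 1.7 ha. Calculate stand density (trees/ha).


Formula: Stand Density = N_trees / Area_ha
Density = 825 trees / 1.7 ha
Density = 485 trees/ha

485


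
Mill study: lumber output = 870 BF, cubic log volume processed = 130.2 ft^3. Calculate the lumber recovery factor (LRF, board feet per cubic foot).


Formula: LRF = Lumber Output (BF) / Log Input (ft^3)
LRF = 870 BF / 130.2 ft^3
LRF = 6.68 BF/ft^3

6.68


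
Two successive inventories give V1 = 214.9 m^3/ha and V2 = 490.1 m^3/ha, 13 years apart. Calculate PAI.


Formula: PAI = (V_T2 - V_T1) / (T2 - T1)
Volume increment = 490.1 - 214.9 = 275.2 m^3/ha
PAI = 275.2 / 13 = 21.17 m^3/ha/year

21.17


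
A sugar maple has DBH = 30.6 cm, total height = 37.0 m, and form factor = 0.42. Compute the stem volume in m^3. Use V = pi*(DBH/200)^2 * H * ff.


Formula: V = pi * (DBH/200)^2 * H * ff
Radius = DBH/200 = 30.6/200 = 0.153 m
Radius^2 = 0.153^2 = 0.023409 m^2
V = pi * 0.023409 * 37.0 * 0.42
V = 1.143 m^3

1.143


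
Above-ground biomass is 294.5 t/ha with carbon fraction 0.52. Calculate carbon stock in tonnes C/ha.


Formula: Carbon Stock = Biomass * Carbon Fraction
C = 294.5 t/ha * 0.52
C = 153.1 t C/ha

153.1


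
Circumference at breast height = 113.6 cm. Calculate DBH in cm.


Formula: DBH = C / pi
DBH = 113.6 / pi
pi = 3.14159...
DBH = 36.2 cm

36.2


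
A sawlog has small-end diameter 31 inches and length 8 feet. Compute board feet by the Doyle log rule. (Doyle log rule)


Doyle: BF = (D - 4)^2 * L / 16
Adjusted diameter = 31 - 4 = 27 in
(D-4)^2 = 27^2 = 729
BF = 729 * 8 / 16 = 365 BF

365


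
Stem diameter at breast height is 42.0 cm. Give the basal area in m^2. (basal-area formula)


Formula: BA = pi * (DBH/2)^2 / 10000  (cm^2 to m^2)
Radius = DBH/2 = 42.0/2 = 21.0 cm
BA = pi * 21.0^2 / 10000
   = 1385.4424 cm^2 / 10000
   = 0.1385 m^2

0.1385


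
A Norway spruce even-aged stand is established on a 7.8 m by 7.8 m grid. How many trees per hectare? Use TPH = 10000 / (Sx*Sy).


Formula: TPH = 10000 m^2/ha / (spacing_x * spacing_y)
Area per tree = 7.8 m * 7.8 m = 60.84 m^2
TPH = 10000 / 60.84 = 164 trees/ha

164


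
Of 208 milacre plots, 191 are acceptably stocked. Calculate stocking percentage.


Formula: Stocking % = stocked plots / total plots * 100
Stocking = 191 / 208 * 100
Stocking = 0.9183 * 100 = 91.8%

91.8


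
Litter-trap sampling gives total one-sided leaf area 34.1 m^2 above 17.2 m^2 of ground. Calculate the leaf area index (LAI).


Formula: LAI = total leaf area / ground area  (dimensionless)
LAI = 34.1 m^2 / 17.2 m^2
LAI = 1.98

1.98


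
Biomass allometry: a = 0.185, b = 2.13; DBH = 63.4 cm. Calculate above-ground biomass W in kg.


Formula: W = a * DBH^b  (allometric power law)
DBH^b = 63.4^2.13 = 6893.6641
W = 0.185 * 6893.6641 = 1275.3 kg

1275.3


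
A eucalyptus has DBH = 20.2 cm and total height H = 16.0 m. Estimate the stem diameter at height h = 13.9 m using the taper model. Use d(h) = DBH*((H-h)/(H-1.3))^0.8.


Taper: d(h) = DBH * ((H - h) / (H - 1.3))^0.8
Numerator = H - h = 16.0 - 13.9 = 2.1 m
Denominator = H - 1.3 = 16.0 - 1.3 = 14.7 m
Ratio = 2.1 / 14.7 = 0.14286
d = 20.2 * 0.14286^0.8 = 4.3 cm

4.3


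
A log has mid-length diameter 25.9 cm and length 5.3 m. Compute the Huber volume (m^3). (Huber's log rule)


Huber: V = Am * L,  Am = pi*(Dm/200)^2
Am = pi*(25.9/200)^2 = 0.052685 m^2
V = 0.052685*5.3 = 0.2792 m^3

0.2792


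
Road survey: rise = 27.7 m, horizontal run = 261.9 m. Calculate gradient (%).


Formula: Gradient = rise / run * 100
Gradient = 27.7 / 261.9 * 100 = 10.6%

10.6


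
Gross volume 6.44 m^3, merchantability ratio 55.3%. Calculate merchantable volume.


Formula: MV = V_total * (merchantable_pct / 100)
Merchantable fraction = 55.3% / 100 = 0.553
MV = 6.44 m^3 * 0.553 = 3.561 m^3

3.561


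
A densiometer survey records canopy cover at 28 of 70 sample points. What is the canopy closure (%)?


Formula: Canopy closure = covered points / total points * 100
Closure = 28 / 70 * 100
Closure = 0.4 * 100 = 40.0%

40.0


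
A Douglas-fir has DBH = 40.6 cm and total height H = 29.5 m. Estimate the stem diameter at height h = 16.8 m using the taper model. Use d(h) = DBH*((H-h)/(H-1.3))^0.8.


Taper: d(h) = DBH * ((H - h) / (H - 1.3))^0.8
Numerator = H - h = 29.5 - 16.8 = 12.7 m
Denominator = H - 1.3 = 29.5 - 1.3 = 28.2 m
Ratio = 12.7 / 28.2 = 0.45035
d = 40.6 * 0.45035^0.8 = 21.4 cm

21.4


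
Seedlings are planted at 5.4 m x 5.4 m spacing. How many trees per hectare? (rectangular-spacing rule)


Formula: TPH = 10000 m^2/ha / (spacing_x * spacing_y)
Area per tree = 5.4 m * 5.4 m = 29.16 m^2
TPH = 10000 / 29.16 = 343 trees/ha

343


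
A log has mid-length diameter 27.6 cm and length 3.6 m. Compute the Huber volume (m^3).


Huber: V = Am * L,  Am = pi*(Dm/200)^2
Am = pi*(27.6/200)^2 = 0.059828 m^2
V = 0.059828*3.6 = 0.2154 m^3

0.2154


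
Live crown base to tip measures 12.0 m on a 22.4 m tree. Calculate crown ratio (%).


Formula: Crown Ratio = (Crown Length / Total Height) * 100
CR = (12.0 m / 22.4 m) * 100
CR = 0.5357 * 100 = 53.6%

53.6


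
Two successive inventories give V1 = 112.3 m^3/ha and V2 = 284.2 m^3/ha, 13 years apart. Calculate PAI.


Formula: PAI = (V_T2 - V_T1) / (T2 - T1)
Volume increment = 284.2 - 112.3 = 171.9 m^3/ha
PAI = 171.9 / 13 = 13.22 m^3/ha/year

13.22


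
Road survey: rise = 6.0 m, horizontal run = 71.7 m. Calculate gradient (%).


Formula: Gradient = rise / run * 100
Gradient = 6.0 / 71.7 * 100 = 8.4%

8.4


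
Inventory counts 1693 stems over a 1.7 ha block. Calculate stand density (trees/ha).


Formula: Stand Density = N_trees / Area_ha
Density = 1693 trees / 1.7 ha
Density = 996 trees/ha

996


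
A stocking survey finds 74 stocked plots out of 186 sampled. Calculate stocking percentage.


Formula: Stocking % = stocked plots / total plots * 100
Stocking = 74 / 186 * 100
Stocking = 0.3978 * 100 = 39.8%

39.8


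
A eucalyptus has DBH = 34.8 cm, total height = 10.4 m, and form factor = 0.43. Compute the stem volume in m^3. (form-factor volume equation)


Formula: V = pi * (DBH/200)^2 * H * ff
Radius = DBH/200 = 34.8/200 = 0.174 m
Radius^2 = 0.174^2 = 0.030276 m^2
V = pi * 0.030276 * 10.4 * 0.43
V = 0.425 m^3

0.425


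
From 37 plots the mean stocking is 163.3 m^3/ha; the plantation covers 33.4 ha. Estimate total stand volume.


Formula: Total Volume = Mean Volume per ha * Total Area
Total Volume = 163.3 m^3/ha * 33.4 ha
Total Volume = 5454 m^3

5454


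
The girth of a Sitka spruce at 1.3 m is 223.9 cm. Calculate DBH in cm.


Formula: DBH = C / pi
DBH = 223.9 / pi
pi = 3.14159...
DBH = 71.3 cm

71.3


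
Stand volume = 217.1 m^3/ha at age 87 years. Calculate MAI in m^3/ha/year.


Formula: MAI = Total Volume / Stand Age
MAI = 217.1 m^3/ha / 87 years
MAI = 2.5 m^3/ha/year

2.5


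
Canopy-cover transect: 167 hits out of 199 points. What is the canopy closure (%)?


Formula: Canopy closure = covered points / total points * 100
Closure = 167 / 199 * 100
Closure = 0.8392 * 100 = 83.9%

83.9


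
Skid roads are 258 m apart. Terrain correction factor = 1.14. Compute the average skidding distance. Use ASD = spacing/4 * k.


Formula: ASD = (spacing / 4) * correction
Uncorrected distance = spacing / 4 = 258 / 4 = 64.5 m
ASD = 64.5 * 1.14 = 74 m

74


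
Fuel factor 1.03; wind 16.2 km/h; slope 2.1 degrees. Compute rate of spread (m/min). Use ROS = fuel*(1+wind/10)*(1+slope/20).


Formula: ROS = fuel * (1 + wind/10) * (1 + slope/20)
Wind factor = 1 + 16.2/10 = 2.62
Slope factor = 1 + 2.1/20 = 1.105
ROS = 1.03 * 2.62 * 1.105 = 2.98 m/min

2.98


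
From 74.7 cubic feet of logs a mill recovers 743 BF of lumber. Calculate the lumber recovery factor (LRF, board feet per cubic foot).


Formula: LRF = Lumber Output (BF) / Log Input (ft^3)
LRF = 743 BF / 74.7 ft^3
LRF = 9.95 BF/ft^3

9.95


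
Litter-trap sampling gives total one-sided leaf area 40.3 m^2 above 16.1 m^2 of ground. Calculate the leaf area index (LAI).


Formula: LAI = total leaf area / ground area  (dimensionless)
LAI = 40.3 m^2 / 16.1 m^2
LAI = 2.5

2.5
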